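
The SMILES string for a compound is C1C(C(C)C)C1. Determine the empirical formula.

CH2

Atom tally by fragment:
  cyclopropane ring core → C:3 H:6
  (− 1 ring H displaced by substituents)
  + CH(CH3)2 → C:3 H:7
Element totals:
  C: 6
  H: 12
Molecular formula: C6H12.
gcd of subscripts = 6; dividing each by 6:
  C: 6/6 = 1
  H: 12/6 = 2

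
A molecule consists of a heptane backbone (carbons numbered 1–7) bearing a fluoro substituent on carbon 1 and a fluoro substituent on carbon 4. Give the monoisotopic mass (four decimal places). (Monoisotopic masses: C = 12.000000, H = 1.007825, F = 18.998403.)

Atom tally by fragment:
  FCH2 → C:1 H:2 F:1
  CH2 → C:1 H:2
  CH2 → C:1 H:2
  CH(F) → C:1 H:1 F:1
  CH2 → C:1 H:2
  CH2 → C:1 H:2
  CH3 → C:1 H:3
Element totals:
  C: 7
  H: 14
  F: 2
Molecular formula: C7H14F2.
  M = 7(12.0) + 14(1.007825) + 2(18.998403)
    = 84.000000 + 14.109550 + 37.996806 = 136.106356

136.1064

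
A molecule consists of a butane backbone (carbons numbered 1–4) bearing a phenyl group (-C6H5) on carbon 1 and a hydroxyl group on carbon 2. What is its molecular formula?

C10H14O

Atom tally by fragment:
  C6H5CH2 → C:7 H:7
  CH(OH) → C:1 H:2 O:1
  CH2 → C:1 H:2
  CH3 → C:1 H:3
Element totals:
  C: 10
  H: 14
  O: 1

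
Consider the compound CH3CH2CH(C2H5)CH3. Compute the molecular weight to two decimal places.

86.18 g/mol

Atom tally by fragment:
  CH3 → C:1 H:3
  CH2 → C:1 H:2
  CH(C2H5) → C:3 H:6
  CH3 → C:1 H:3
Element totals:
  C: 6
  H: 14
Molecular formula: C6H14.
  M = 6(12.011) + 14(1.008)
    = 72.066 + 14.112 = 86.178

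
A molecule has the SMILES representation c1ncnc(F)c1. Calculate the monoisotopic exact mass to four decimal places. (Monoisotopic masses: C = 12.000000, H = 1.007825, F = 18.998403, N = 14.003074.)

Atom tally by fragment:
  pyrimidine ring core → C:4 H:4 N:2
  (− 1 ring H displaced by substituents)
  + F → F:1
Element totals:
  C: 4
  H: 3
  F: 1
  N: 2
Molecular formula: C4H3FN2.
  M = 4(12.0) + 3(1.007825) + 18.998403 + 2(14.003074)
    = 48.000000 + 3.023475 + 18.998403 + 28.006148 = 98.028026

98.0280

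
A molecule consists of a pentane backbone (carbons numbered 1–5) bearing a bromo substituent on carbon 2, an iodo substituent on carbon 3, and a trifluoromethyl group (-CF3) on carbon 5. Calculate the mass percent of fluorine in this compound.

Atom tally by fragment:
  CH3 → C:1 H:3
  CH(Br) → C:1 H:1 Br:1
  CH(I) → C:1 H:1 I:1
  CH2 → C:1 H:2
  CH2CF3 → C:2 H:2 F:3
Element totals:
  C: 6
  H: 9
  Br: 1
  F: 3
  I: 1
Molecular formula: C6H9BrF3I.
Molar mass = 344.940 g/mol.
Mass from F: 3 × 18.998 = 56.994 g/mol.
%F = 56.994 / 344.940 × 100 = 16.52%.

16.52%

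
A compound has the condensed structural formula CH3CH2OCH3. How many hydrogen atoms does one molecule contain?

8

Element totals:
  C: 3
  H: 8
  O: 1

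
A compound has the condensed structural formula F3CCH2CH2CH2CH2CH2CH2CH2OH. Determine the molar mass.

Element totals:
  C: 8
  H: 15
  F: 3
  O: 1
Molecular formula: C8H15F3O.
  M = 8(12.011) + 15(1.008) + 3(18.998) + 15.999
    = 96.088 + 15.120 + 56.994 + 15.999 = 184.201

184.20 g/mol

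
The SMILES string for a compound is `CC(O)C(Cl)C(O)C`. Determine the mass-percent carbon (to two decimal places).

43.33%

Atom tally by fragment:
  CH3 → C:1 H:3
  CH(OH) → C:1 H:2 O:1
  CH(Cl) → C:1 H:1 Cl:1
  CH(OH) → C:1 H:2 O:1
  CH3 → C:1 H:3
Element totals:
  C: 5
  H: 11
  Cl: 1
  O: 2
Molecular formula: C5H11ClO2.
Molar mass = 138.591 g/mol.
Mass from C: 5 × 12.011 = 60.055 g/mol.
%C = 60.055 / 138.591 × 100 = 43.33%.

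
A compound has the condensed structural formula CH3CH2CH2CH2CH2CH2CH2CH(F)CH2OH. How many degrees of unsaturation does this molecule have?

0

Element totals:
  C: 9
  H: 19
  F: 1
  O: 1
Molecular formula: C9H19FO.
DoU = (2C + 2 + N − H − X) / 2 = (2·9 + 2 + 0 − 19 − 1) / 2 = 0.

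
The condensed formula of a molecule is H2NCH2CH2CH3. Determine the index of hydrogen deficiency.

Element totals:
  C: 3
  H: 9
  N: 1
Molecular formula: C3H9N.
DoU = (2C + 2 + N − H − X) / 2 = (2·3 + 2 + 1 − 9 − 0) / 2 = 0.

0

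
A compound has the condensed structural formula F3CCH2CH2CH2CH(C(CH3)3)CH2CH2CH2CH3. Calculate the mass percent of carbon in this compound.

65.51%

Element totals:
  C: 13
  H: 25
  F: 3
Molecular formula: C13H25F3.
Molar mass = 238.337 g/mol.
Mass from C: 13 × 12.011 = 156.143 g/mol.
%C = 156.143 / 238.337 × 100 = 65.51%.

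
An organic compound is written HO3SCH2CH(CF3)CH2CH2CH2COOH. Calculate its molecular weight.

Atom tally by fragment:
  HO3SCH2 → C:1 H:3 S:1 O:3
  CH(CF3) → C:2 H:1 F:3
  CH2 → C:1 H:2
  CH2 → C:1 H:2
  CH2COOH → C:2 H:3 O:2
Element totals:
  C: 7
  H: 11
  F: 3
  O: 5
  S: 1
Molecular formula: C7H11F3O5S.
  M = 7(12.011) + 11(1.008) + 3(18.998) + 5(15.999) + 32.06
    = 84.077 + 11.088 + 56.994 + 79.995 + 32.060 = 264.214

264.21 g/mol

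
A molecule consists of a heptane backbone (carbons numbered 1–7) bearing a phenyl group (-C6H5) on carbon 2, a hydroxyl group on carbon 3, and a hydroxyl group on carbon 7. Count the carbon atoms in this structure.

Atom tally by fragment:
  CH3 → C:1 H:3
  CH(C6H5) → C:7 H:6
  CH(OH) → C:1 H:2 O:1
  CH2 → C:1 H:2
  CH2 → C:1 H:2
  CH2 → C:1 H:2
  CH2OH → C:1 H:3 O:1
Element totals:
  C: 13
  H: 20
  O: 2

13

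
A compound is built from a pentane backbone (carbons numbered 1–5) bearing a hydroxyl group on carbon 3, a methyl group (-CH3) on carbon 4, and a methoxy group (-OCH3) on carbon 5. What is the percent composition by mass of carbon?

Atom tally by fragment:
  CH3 → C:1 H:3
  CH2 → C:1 H:2
  CH(OH) → C:1 H:2 O:1
  CH(CH3) → C:2 H:4
  CH2OCH3 → C:2 H:5 O:1
Element totals:
  C: 7
  H: 16
  O: 2
Molecular formula: C7H16O2.
Molar mass = 132.203 g/mol.
Mass from C: 7 × 12.011 = 84.077 g/mol.
%C = 84.077 / 132.203 × 100 = 63.60%.

63.60%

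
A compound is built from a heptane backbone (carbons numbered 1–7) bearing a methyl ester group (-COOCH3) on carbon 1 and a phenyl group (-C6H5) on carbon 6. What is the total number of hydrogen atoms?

22

Atom tally by fragment:
  CH3OOCCH2 → C:3 H:5 O:2
  CH2 → C:1 H:2
  CH2 → C:1 H:2
  CH2 → C:1 H:2
  CH2 → C:1 H:2
  CH(C6H5) → C:7 H:6
  CH3 → C:1 H:3
Element totals:
  C: 15
  H: 22
  O: 2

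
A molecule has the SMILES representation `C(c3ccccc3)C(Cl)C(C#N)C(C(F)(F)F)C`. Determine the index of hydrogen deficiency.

Atom tally by fragment:
  C6H5CH2 → C:7 H:7
  CH(Cl) → C:1 H:1 Cl:1
  CH(CN) → C:2 H:1 N:1
  CH(CF3) → C:2 H:1 F:3
  CH3 → C:1 H:3
Element totals:
  C: 13
  H: 13
  Cl: 1
  F: 3
  N: 1
Molecular formula: C13H13ClF3N.
DoU = (2C + 2 + N − H − X) / 2 = (2·13 + 2 + 1 − 13 − 4) / 2 = 6.

6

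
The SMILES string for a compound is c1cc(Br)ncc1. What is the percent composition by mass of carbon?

38.01%

Atom tally by fragment:
  pyridine ring core → C:5 H:5 N:1
  (− 1 ring H displaced by substituents)
  + Br → Br:1
Element totals:
  C: 5
  H: 4
  Br: 1
  N: 1
Molecular formula: C5H4BrN.
Molar mass = 157.998 g/mol.
Mass from C: 5 × 12.011 = 60.055 g/mol.
%C = 60.055 / 157.998 × 100 = 38.01%.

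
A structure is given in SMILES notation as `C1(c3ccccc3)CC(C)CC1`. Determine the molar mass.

Atom tally by fragment:
  cyclopentane ring core → C:5 H:10
  (− 2 ring H displaced by substituents)
  + C6H5 → C:6 H:5
  + CH3 → C:1 H:3
Element totals:
  C: 12
  H: 16
Molecular formula: C12H16.
  M = 12(12.011) + 16(1.008)
    = 144.132 + 16.128 = 160.260

160.26 g/mol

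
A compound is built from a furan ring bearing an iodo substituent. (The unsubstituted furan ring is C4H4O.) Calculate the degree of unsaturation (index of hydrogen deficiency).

Atom tally by fragment:
  furan ring core → C:4 H:4 O:1
  (− 1 ring H displaced by substituents)
  + I → I:1
Element totals:
  C: 4
  H: 3
  I: 1
  O: 1
Molecular formula: C4H3IO.
DoU = (2C + 2 + N − H − X) / 2 = (2·4 + 2 + 0 − 3 − 1) / 2 = 3.

3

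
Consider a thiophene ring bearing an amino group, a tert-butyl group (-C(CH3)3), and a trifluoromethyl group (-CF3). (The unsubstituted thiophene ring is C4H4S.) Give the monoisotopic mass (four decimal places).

Atom tally by fragment:
  thiophene ring core → C:4 H:4 S:1
  (− 3 ring H displaced by substituents)
  + NH2 → N:1 H:2
  + C(CH3)3 → C:4 H:9
  + CF3 → C:1 F:3
Element totals:
  C: 9
  H: 12
  F: 3
  N: 1
  S: 1
Molecular formula: C9H12F3NS.
  M = 9(12.0) + 12(1.007825) + 3(18.998403) + 14.003074 + 31.972071
    = 108.000000 + 12.093900 + 56.995209 + 14.003074 + 31.972071 = 223.064254

223.0643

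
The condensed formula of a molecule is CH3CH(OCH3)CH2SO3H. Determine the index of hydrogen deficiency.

0

Atom tally by fragment:
  CH3 → C:1 H:3
  CH(OCH3) → C:2 H:4 O:1
  CH2SO3H → C:1 H:3 S:1 O:3
Element totals:
  C: 4
  H: 10
  O: 4
  S: 1
Molecular formula: C4H10O4S.
DoU = (2C + 2 + N − H − X) / 2 = (2·4 + 2 + 0 − 10 − 0) / 2 = 0.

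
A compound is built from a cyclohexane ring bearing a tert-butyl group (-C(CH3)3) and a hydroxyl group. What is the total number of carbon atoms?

10

Atom tally by fragment:
  cyclohexane ring core → C:6 H:12
  (− 2 ring H displaced by substituents)
  + C(CH3)3 → C:4 H:9
  + OH → O:1 H:1
Element totals:
  C: 10
  H: 20
  O: 1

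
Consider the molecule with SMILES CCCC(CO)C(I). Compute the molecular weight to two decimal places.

228.07 g/mol

Atom tally by fragment:
  CH3 → C:1 H:3
  CH2 → C:1 H:2
  CH2 → C:1 H:2
  CH(CH2OH) → C:2 H:4 O:1
  CH2I → C:1 H:2 I:1
Element totals:
  C: 6
  H: 13
  I: 1
  O: 1
Molecular formula: C6H13IO.
  M = 6(12.011) + 13(1.008) + 126.904 + 15.999
    = 72.066 + 13.104 + 126.904 + 15.999 = 228.073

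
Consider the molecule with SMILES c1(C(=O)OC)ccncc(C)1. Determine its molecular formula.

C8H9NO2

Atom tally by fragment:
  pyridine ring core → C:5 H:5 N:1
  (− 2 ring H displaced by substituents)
  + COOCH3 → C:2 H:3 O:2
  + CH3 → C:1 H:3
Element totals:
  C: 8
  H: 9
  N: 1
  O: 2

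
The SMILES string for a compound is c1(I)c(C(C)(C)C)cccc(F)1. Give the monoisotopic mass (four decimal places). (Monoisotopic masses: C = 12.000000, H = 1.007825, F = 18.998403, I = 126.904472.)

Atom tally by fragment:
  benzene ring core → C:6 H:6
  (− 3 ring H displaced by substituents)
  + I → I:1
  + C(CH3)3 → C:4 H:9
  + F → F:1
Element totals:
  C: 10
  H: 12
  F: 1
  I: 1
Molecular formula: C10H12FI.
  M = 10(12.0) + 12(1.007825) + 18.998403 + 126.904472
    = 120.000000 + 12.093900 + 18.998403 + 126.904472 = 277.996775

277.9968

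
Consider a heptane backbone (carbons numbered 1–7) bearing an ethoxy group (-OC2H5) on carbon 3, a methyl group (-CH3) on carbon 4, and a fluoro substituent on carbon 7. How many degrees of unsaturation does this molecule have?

0

Atom tally by fragment:
  CH3 → C:1 H:3
  CH2 → C:1 H:2
  CH(OC2H5) → C:3 H:6 O:1
  CH(CH3) → C:2 H:4
  CH2 → C:1 H:2
  CH2 → C:1 H:2
  CH2F → C:1 H:2 F:1
Element totals:
  C: 10
  H: 21
  F: 1
  O: 1
Molecular formula: C10H21FO.
DoU = (2C + 2 + N − H − X) / 2 = (2·10 + 2 + 0 − 21 − 1) / 2 = 0.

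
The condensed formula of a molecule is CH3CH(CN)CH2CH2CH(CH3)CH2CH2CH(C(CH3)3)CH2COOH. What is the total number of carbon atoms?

Atom tally by fragment:
  CH3 → C:1 H:3
  CH(CN) → C:2 H:1 N:1
  CH2 → C:1 H:2
  CH2 → C:1 H:2
  CH(CH3) → C:2 H:4
  CH2 → C:1 H:2
  CH2 → C:1 H:2
  CH(C(CH3)3) → C:5 H:10
  CH2COOH → C:2 H:3 O:2
Element totals:
  C: 16
  H: 29
  N: 1
  O: 2

16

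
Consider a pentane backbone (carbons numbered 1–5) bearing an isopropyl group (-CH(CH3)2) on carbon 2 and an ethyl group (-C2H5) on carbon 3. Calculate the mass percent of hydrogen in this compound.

Atom tally by fragment:
  CH3 → C:1 H:3
  CH(CH(CH3)2) → C:4 H:8
  CH(C2H5) → C:3 H:6
  CH2 → C:1 H:2
  CH3 → C:1 H:3
Element totals:
  C: 10
  H: 22
Molecular formula: C10H22.
Molar mass = 142.286 g/mol.
Mass from H: 22 × 1.008 = 22.176 g/mol.
%H = 22.176 / 142.286 × 100 = 15.59%.

15.59%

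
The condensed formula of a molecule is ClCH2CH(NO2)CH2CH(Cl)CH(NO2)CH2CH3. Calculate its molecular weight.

Atom tally by fragment:
  ClCH2 → C:1 H:2 Cl:1
  CH(NO2) → C:1 H:1 N:1 O:2
  CH2 → C:1 H:2
  CH(Cl) → C:1 H:1 Cl:1
  CH(NO2) → C:1 H:1 N:1 O:2
  CH2 → C:1 H:2
  CH3 → C:1 H:3
Element totals:
  C: 7
  H: 12
  Cl: 2
  N: 2
  O: 4
Molecular formula: C7H12Cl2N2O4.
  M = 7(12.011) + 12(1.008) + 2(35.45) + 2(14.007) + 4(15.999)
    = 84.077 + 12.096 + 70.900 + 28.014 + 63.996 = 259.083

259.08 g/mol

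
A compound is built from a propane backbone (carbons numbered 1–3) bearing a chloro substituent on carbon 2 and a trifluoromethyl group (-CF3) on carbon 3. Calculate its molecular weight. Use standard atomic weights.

146.54 g/mol

Atom tally by fragment:
  CH3 → C:1 H:3
  CH(Cl) → C:1 H:1 Cl:1
  CH2CF3 → C:2 H:2 F:3
Element totals:
  C: 4
  H: 6
  Cl: 1
  F: 3
Molecular formula: C4H6ClF3.
  M = 4(12.011) + 6(1.008) + 35.45 + 3(18.998)
    = 48.044 + 6.048 + 35.450 + 56.994 = 146.536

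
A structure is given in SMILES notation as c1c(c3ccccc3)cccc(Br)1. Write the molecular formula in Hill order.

Atom tally by fragment:
  benzene ring core → C:6 H:6
  (− 2 ring H displaced by substituents)
  + C6H5 → C:6 H:5
  + Br → Br:1
Element totals:
  C: 12
  H: 9
  Br: 1

C12H9Br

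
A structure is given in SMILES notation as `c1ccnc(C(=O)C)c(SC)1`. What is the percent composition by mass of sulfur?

Atom tally by fragment:
  pyridine ring core → C:5 H:5 N:1
  (− 2 ring H displaced by substituents)
  + COCH3 → C:2 H:3 O:1
  + SCH3 → C:1 H:3 S:1
Element totals:
  C: 8
  H: 9
  N: 1
  O: 1
  S: 1
Molecular formula: C8H9NOS.
Molar mass = 167.226 g/mol.
Mass from S: 1 × 32.06 = 32.060 g/mol.
%S = 32.060 / 167.226 × 100 = 19.17%.

19.17%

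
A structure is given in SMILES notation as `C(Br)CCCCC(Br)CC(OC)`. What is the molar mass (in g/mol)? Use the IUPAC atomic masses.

302.05 g/mol

Atom tally by fragment:
  BrCH2 → C:1 H:2 Br:1
  CH2 → C:1 H:2
  CH2 → C:1 H:2
  CH2 → C:1 H:2
  CH2 → C:1 H:2
  CH(Br) → C:1 H:1 Br:1
  CH2 → C:1 H:2
  CH2OCH3 → C:2 H:5 O:1
Element totals:
  C: 9
  H: 18
  Br: 2
  O: 1
Molecular formula: C9H18Br2O.
  M = 9(12.011) + 18(1.008) + 2(79.904) + 15.999
    = 108.099 + 18.144 + 159.808 + 15.999 = 302.050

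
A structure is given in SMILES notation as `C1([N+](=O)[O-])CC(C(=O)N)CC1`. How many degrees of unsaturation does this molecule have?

Atom tally by fragment:
  cyclopentane ring core → C:5 H:10
  (− 2 ring H displaced by substituents)
  + NO2 → N:1 O:2
  + CONH2 → C:1 H:2 O:1 N:1
Element totals:
  C: 6
  H: 10
  N: 2
  O: 3
Molecular formula: C6H10N2O3.
DoU = (2C + 2 + N − H − X) / 2 = (2·6 + 2 + 2 − 10 − 0) / 2 = 3.

3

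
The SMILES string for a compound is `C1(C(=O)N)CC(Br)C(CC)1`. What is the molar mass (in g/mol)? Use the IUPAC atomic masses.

206.08 g/mol

Atom tally by fragment:
  cyclobutane ring core → C:4 H:8
  (− 3 ring H displaced by substituents)
  + CONH2 → C:1 H:2 O:1 N:1
  + Br → Br:1
  + C2H5 → C:2 H:5
Element totals:
  C: 7
  H: 12
  Br: 1
  N: 1
  O: 1
Molecular formula: C7H12BrNO.
  M = 7(12.011) + 12(1.008) + 79.904 + 14.007 + 15.999
    = 84.077 + 12.096 + 79.904 + 14.007 + 15.999 = 206.083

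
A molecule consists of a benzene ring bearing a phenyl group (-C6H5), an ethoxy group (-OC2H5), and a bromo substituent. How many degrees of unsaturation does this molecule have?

Atom tally by fragment:
  benzene ring core → C:6 H:6
  (− 3 ring H displaced by substituents)
  + C6H5 → C:6 H:5
  + OC2H5 → C:2 H:5 O:1
  + Br → Br:1
Element totals:
  C: 14
  H: 13
  Br: 1
  O: 1
Molecular formula: C14H13BrO.
DoU = (2C + 2 + N − H − X) / 2 = (2·14 + 2 + 0 − 13 − 1) / 2 = 8.

8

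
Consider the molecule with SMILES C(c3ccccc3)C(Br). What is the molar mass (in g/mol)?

Atom tally by fragment:
  C6H5CH2 → C:7 H:7
  CH2Br → C:1 H:2 Br:1
Element totals:
  C: 8
  H: 9
  Br: 1
Molecular formula: C8H9Br.
  M = 8(12.011) + 9(1.008) + 79.904
    = 96.088 + 9.072 + 79.904 = 185.064

185.06 g/mol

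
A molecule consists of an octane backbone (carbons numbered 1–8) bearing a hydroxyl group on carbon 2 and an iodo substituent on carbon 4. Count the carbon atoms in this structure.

Atom tally by fragment:
  CH3 → C:1 H:3
  CH(OH) → C:1 H:2 O:1
  CH2 → C:1 H:2
  CH(I) → C:1 H:1 I:1
  CH2 → C:1 H:2
  CH2 → C:1 H:2
  CH2 → C:1 H:2
  CH3 → C:1 H:3
Element totals:
  C: 8
  H: 17
  I: 1
  O: 1

8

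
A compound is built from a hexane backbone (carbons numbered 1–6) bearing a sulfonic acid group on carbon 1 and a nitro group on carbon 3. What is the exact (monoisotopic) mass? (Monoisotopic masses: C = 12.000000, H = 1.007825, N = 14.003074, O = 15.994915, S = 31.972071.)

Atom tally by fragment:
  HO3SCH2 → C:1 H:3 S:1 O:3
  CH2 → C:1 H:2
  CH(NO2) → C:1 H:1 N:1 O:2
  CH2 → C:1 H:2
  CH2 → C:1 H:2
  CH3 → C:1 H:3
Element totals:
  C: 6
  H: 13
  N: 1
  O: 5
  S: 1
Molecular formula: C6H13NO5S.
  M = 6(12.0) + 13(1.007825) + 14.003074 + 5(15.994915) + 31.972071
    = 72.000000 + 13.101725 + 14.003074 + 79.974575 + 31.972071 = 211.051445

211.0514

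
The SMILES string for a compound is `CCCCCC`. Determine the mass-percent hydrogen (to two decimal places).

Atom tally by fragment:
  CH3 → C:1 H:3
  CH2 → C:1 H:2
  CH2 → C:1 H:2
  CH2 → C:1 H:2
  CH2 → C:1 H:2
  CH3 → C:1 H:3
Element totals:
  C: 6
  H: 14
Molecular formula: C6H14.
Molar mass = 86.178 g/mol.
Mass from H: 14 × 1.008 = 14.112 g/mol.
%H = 14.112 / 86.178 × 100 = 16.38%.

16.38%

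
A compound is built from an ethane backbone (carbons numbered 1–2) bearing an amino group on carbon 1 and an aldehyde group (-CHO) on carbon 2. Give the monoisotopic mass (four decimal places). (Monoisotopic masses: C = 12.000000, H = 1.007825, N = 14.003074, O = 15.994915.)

73.0528

Atom tally by fragment:
  H2NCH2 → C:1 H:4 N:1
  CH2CHO → C:2 H:3 O:1
Element totals:
  C: 3
  H: 7
  N: 1
  O: 1
Molecular formula: C3H7NO.
  M = 3(12.0) + 7(1.007825) + 14.003074 + 15.994915
    = 36.000000 + 7.054775 + 14.003074 + 15.994915 = 73.052764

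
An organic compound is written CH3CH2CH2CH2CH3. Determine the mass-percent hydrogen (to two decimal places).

Atom tally by fragment:
  CH3 → C:1 H:3
  CH2 → C:1 H:2
  CH2 → C:1 H:2
  CH2 → C:1 H:2
  CH3 → C:1 H:3
Element totals:
  C: 5
  H: 12
Molecular formula: C5H12.
Molar mass = 72.151 g/mol.
Mass from H: 12 × 1.008 = 12.096 g/mol.
%H = 12.096 / 72.151 × 100 = 16.76%.

16.76%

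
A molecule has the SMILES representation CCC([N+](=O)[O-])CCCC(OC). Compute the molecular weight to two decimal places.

Atom tally by fragment:
  CH3 → C:1 H:3
  CH2 → C:1 H:2
  CH(NO2) → C:1 H:1 N:1 O:2
  CH2 → C:1 H:2
  CH2 → C:1 H:2
  CH2 → C:1 H:2
  CH2OCH3 → C:2 H:5 O:1
Element totals:
  C: 8
  H: 17
  N: 1
  O: 3
Molecular formula: C8H17NO3.
  M = 8(12.011) + 17(1.008) + 14.007 + 3(15.999)
    = 96.088 + 17.136 + 14.007 + 47.997 = 175.228

175.23 g/mol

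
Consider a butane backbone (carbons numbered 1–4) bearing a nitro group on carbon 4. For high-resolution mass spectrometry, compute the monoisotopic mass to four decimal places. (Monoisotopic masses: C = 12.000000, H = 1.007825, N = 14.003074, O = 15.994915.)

Atom tally by fragment:
  CH3 → C:1 H:3
  CH2 → C:1 H:2
  CH2 → C:1 H:2
  CH2NO2 → C:1 H:2 N:1 O:2
Element totals:
  C: 4
  H: 9
  N: 1
  O: 2
Molecular formula: C4H9NO2.
  M = 4(12.0) + 9(1.007825) + 14.003074 + 2(15.994915)
    = 48.000000 + 9.070425 + 14.003074 + 31.989830 = 103.063329

103.0633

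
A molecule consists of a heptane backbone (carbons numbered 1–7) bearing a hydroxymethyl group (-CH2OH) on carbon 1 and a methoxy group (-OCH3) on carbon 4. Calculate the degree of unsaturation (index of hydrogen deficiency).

Atom tally by fragment:
  HOCH2CH2 → C:2 H:5 O:1
  CH2 → C:1 H:2
  CH2 → C:1 H:2
  CH(OCH3) → C:2 H:4 O:1
  CH2 → C:1 H:2
  CH2 → C:1 H:2
  CH3 → C:1 H:3
Element totals:
  C: 9
  H: 20
  O: 2
Molecular formula: C9H20O2.
DoU = (2C + 2 + N − H − X) / 2 = (2·9 + 2 + 0 − 20 − 0) / 2 = 0.

0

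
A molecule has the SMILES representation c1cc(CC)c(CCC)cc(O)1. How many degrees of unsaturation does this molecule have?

4

Atom tally by fragment:
  benzene ring core → C:6 H:6
  (− 3 ring H displaced by substituents)
  + C2H5 → C:2 H:5
  + CH2CH2CH3 → C:3 H:7
  + OH → O:1 H:1
Element totals:
  C: 11
  H: 16
  O: 1
Molecular formula: C11H16O.
DoU = (2C + 2 + N − H − X) / 2 = (2·11 + 2 + 0 − 16 − 0) / 2 = 4.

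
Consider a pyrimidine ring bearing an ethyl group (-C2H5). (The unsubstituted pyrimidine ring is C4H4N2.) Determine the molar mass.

Atom tally by fragment:
  pyrimidine ring core → C:4 H:4 N:2
  (− 1 ring H displaced by substituents)
  + C2H5 → C:2 H:5
Element totals:
  C: 6
  H: 8
  N: 2
Molecular formula: C6H8N2.
  M = 6(12.011) + 8(1.008) + 2(14.007)
    = 72.066 + 8.064 + 28.014 = 108.144

108.14 g/mol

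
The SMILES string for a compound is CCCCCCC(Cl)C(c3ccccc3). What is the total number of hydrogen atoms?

Atom tally by fragment:
  CH3 → C:1 H:3
  CH2 → C:1 H:2
  CH2 → C:1 H:2
  CH2 → C:1 H:2
  CH2 → C:1 H:2
  CH2 → C:1 H:2
  CH(Cl) → C:1 H:1 Cl:1
  CH2C6H5 → C:7 H:7
Element totals:
  C: 14
  H: 21
  Cl: 1

21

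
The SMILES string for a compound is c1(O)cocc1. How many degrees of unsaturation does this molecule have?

Atom tally by fragment:
  furan ring core → C:4 H:4 O:1
  (− 1 ring H displaced by substituents)
  + OH → O:1 H:1
Element totals:
  C: 4
  H: 4
  O: 2
Molecular formula: C4H4O2.
DoU = (2C + 2 + N − H − X) / 2 = (2·4 + 2 + 0 − 4 − 0) / 2 = 3.

3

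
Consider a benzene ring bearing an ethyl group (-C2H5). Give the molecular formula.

Atom tally by fragment:
  benzene ring core → C:6 H:6
  (− 1 ring H displaced by substituents)
  + C2H5 → C:2 H:5
Element totals:
  C: 8
  H: 10

C8H10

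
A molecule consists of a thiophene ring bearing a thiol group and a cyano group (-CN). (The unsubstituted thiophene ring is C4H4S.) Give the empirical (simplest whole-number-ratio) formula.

C5H3NS2

Atom tally by fragment:
  thiophene ring core → C:4 H:4 S:1
  (− 2 ring H displaced by substituents)
  + SH → S:1 H:1
  + CN → C:1 N:1
Element totals:
  C: 5
  H: 3
  N: 1
  S: 2
Molecular formula: C5H3NS2.
gcd of subscripts (5, 3, 1, 2) = 1, so the empirical formula equals the molecular formula.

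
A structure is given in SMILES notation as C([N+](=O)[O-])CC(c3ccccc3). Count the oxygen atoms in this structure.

2

Atom tally by fragment:
  O2NCH2 → C:1 H:2 N:1 O:2
  CH2 → C:1 H:2
  CH2C6H5 → C:7 H:7
Element totals:
  C: 9
  H: 11
  N: 1
  O: 2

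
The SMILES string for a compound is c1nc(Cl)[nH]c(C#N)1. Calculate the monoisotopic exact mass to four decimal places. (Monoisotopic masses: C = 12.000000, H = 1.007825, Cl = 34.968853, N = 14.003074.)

126.9937

Atom tally by fragment:
  imidazole ring core → C:3 H:4 N:2
  (− 2 ring H displaced by substituents)
  + Cl → Cl:1
  + CN → C:1 N:1
Element totals:
  C: 4
  H: 2
  Cl: 1
  N: 3
Molecular formula: C4H2ClN3.
  M = 4(12.0) + 2(1.007825) + 34.968853 + 3(14.003074)
    = 48.000000 + 2.015650 + 34.968853 + 42.009222 = 126.993725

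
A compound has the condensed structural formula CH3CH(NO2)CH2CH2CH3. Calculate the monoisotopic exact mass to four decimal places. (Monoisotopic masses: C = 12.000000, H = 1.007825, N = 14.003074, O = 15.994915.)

Element totals:
  C: 5
  H: 11
  N: 1
  O: 2
Molecular formula: C5H11NO2.
  M = 5(12.0) + 11(1.007825) + 14.003074 + 2(15.994915)
    = 60.000000 + 11.086075 + 14.003074 + 31.989830 = 117.078979

117.0790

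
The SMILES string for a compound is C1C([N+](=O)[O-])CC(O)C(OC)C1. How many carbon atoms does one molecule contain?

Atom tally by fragment:
  cyclohexane ring core → C:6 H:12
  (− 3 ring H displaced by substituents)
  + NO2 → N:1 O:2
  + OH → O:1 H:1
  + OCH3 → C:1 H:3 O:1
Element totals:
  C: 7
  H: 13
  N: 1
  O: 4

7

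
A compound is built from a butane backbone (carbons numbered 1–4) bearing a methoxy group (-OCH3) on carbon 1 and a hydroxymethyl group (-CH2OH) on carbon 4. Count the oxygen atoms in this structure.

2

Atom tally by fragment:
  CH3OCH2 → C:2 H:5 O:1
  CH2 → C:1 H:2
  CH2 → C:1 H:2
  CH2CH2OH → C:2 H:5 O:1
Element totals:
  C: 6
  H: 14
  O: 2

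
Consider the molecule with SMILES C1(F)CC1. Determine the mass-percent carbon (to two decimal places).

59.98%

Atom tally by fragment:
  cyclopropane ring core → C:3 H:6
  (− 1 ring H displaced by substituents)
  + F → F:1
Element totals:
  C: 3
  H: 5
  F: 1
Molecular formula: C3H5F.
Molar mass = 60.071 g/mol.
Mass from C: 3 × 12.011 = 36.033 g/mol.
%C = 36.033 / 60.071 × 100 = 59.98%.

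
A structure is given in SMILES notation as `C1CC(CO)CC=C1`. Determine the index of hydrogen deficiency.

2

Atom tally by fragment:
  cyclohexene ring core → C:6 H:10
  (− 1 ring H displaced by substituents)
  + CH2OH → C:1 H:3 O:1
Element totals:
  C: 7
  H: 12
  O: 1
Molecular formula: C7H12O.
DoU = (2C + 2 + N − H − X) / 2 = (2·7 + 2 + 0 − 12 − 0) / 2 = 2.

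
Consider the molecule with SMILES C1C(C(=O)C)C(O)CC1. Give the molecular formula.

C7H12O2

Atom tally by fragment:
  cyclopentane ring core → C:5 H:10
  (− 2 ring H displaced by substituents)
  + COCH3 → C:2 H:3 O:1
  + OH → O:1 H:1
Element totals:
  C: 7
  H: 12
  O: 2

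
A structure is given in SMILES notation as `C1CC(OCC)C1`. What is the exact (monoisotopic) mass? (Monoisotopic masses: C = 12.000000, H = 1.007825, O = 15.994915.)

100.0888

Atom tally by fragment:
  cyclobutane ring core → C:4 H:8
  (− 1 ring H displaced by substituents)
  + OC2H5 → C:2 H:5 O:1
Element totals:
  C: 6
  H: 12
  O: 1
Molecular formula: C6H12O.
  M = 6(12.0) + 12(1.007825) + 15.994915
    = 72.000000 + 12.093900 + 15.994915 = 100.088815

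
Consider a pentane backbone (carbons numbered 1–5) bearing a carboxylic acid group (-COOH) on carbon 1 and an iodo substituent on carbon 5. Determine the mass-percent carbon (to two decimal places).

29.77%

Atom tally by fragment:
  HOOCCH2 → C:2 H:3 O:2
  CH2 → C:1 H:2
  CH2 → C:1 H:2
  CH2 → C:1 H:2
  CH2I → C:1 H:2 I:1
Element totals:
  C: 6
  H: 11
  I: 1
  O: 2
Molecular formula: C6H11IO2.
Molar mass = 242.056 g/mol.
Mass from C: 6 × 12.011 = 72.066 g/mol.
%C = 72.066 / 242.056 × 100 = 29.77%.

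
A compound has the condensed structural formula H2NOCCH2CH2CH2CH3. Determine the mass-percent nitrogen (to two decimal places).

Atom tally by fragment:
  H2NOCCH2 → C:2 H:4 O:1 N:1
  CH2 → C:1 H:2
  CH2 → C:1 H:2
  CH3 → C:1 H:3
Element totals:
  C: 5
  H: 11
  N: 1
  O: 1
Molecular formula: C5H11NO.
Molar mass = 101.149 g/mol.
Mass from N: 1 × 14.007 = 14.007 g/mol.
%N = 14.007 / 101.149 × 100 = 13.85%.

13.85%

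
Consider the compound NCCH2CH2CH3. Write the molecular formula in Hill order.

C4H7N

Atom tally by fragment:
  NCCH2 → C:2 H:2 N:1
  CH2 → C:1 H:2
  CH3 → C:1 H:3
Element totals:
  C: 4
  H: 7
  N: 1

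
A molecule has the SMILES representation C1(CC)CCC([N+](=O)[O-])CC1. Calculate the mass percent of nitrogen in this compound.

Atom tally by fragment:
  cyclohexane ring core → C:6 H:12
  (− 2 ring H displaced by substituents)
  + C2H5 → C:2 H:5
  + NO2 → N:1 O:2
Element totals:
  C: 8
  H: 15
  N: 1
  O: 2
Molecular formula: C8H15NO2.
Molar mass = 157.213 g/mol.
Mass from N: 1 × 14.007 = 14.007 g/mol.
%N = 14.007 / 157.213 × 100 = 8.91%.

8.91%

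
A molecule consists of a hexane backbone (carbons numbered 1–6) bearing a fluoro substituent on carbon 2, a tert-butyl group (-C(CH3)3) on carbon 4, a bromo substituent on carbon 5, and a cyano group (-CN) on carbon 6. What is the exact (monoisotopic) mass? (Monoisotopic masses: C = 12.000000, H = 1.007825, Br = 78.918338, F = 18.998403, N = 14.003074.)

263.0685

Atom tally by fragment:
  CH3 → C:1 H:3
  CH(F) → C:1 H:1 F:1
  CH2 → C:1 H:2
  CH(C(CH3)3) → C:5 H:10
  CH(Br) → C:1 H:1 Br:1
  CH2CN → C:2 H:2 N:1
Element totals:
  C: 11
  H: 19
  Br: 1
  F: 1
  N: 1
Molecular formula: C11H19BrFN.
  M = 11(12.0) + 19(1.007825) + 78.918338 + 18.998403 + 14.003074
    = 132.000000 + 19.148675 + 78.918338 + 18.998403 + 14.003074 = 263.068490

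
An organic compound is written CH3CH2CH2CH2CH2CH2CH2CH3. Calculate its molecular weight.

114.23 g/mol

Atom tally by fragment:
  CH3 → C:1 H:3
  CH2 → C:1 H:2
  CH2 → C:1 H:2
  CH2 → C:1 H:2
  CH2 → C:1 H:2
  CH2 → C:1 H:2
  CH2 → C:1 H:2
  CH3 → C:1 H:3
Element totals:
  C: 8
  H: 18
Molecular formula: C8H18.
  M = 8(12.011) + 18(1.008)
    = 96.088 + 18.144 = 114.232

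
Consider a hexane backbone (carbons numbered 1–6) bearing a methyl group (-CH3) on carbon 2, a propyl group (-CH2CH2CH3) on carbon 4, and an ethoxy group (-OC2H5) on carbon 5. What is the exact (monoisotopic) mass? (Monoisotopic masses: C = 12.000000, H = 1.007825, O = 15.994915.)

Atom tally by fragment:
  CH3 → C:1 H:3
  CH(CH3) → C:2 H:4
  CH2 → C:1 H:2
  CH(CH2CH2CH3) → C:4 H:8
  CH(OC2H5) → C:3 H:6 O:1
  CH3 → C:1 H:3
Element totals:
  C: 12
  H: 26
  O: 1
Molecular formula: C12H26O.
  M = 12(12.0) + 26(1.007825) + 15.994915
    = 144.000000 + 26.203450 + 15.994915 = 186.198365

186.1984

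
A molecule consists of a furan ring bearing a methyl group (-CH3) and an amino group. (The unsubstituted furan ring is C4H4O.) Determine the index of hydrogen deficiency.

3

Atom tally by fragment:
  furan ring core → C:4 H:4 O:1
  (− 2 ring H displaced by substituents)
  + CH3 → C:1 H:3
  + NH2 → N:1 H:2
Element totals:
  C: 5
  H: 7
  N: 1
  O: 1
Molecular formula: C5H7NO.
DoU = (2C + 2 + N − H − X) / 2 = (2·5 + 2 + 1 − 7 − 0) / 2 = 3.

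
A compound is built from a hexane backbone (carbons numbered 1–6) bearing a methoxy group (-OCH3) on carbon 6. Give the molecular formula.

Atom tally by fragment:
  CH3 → C:1 H:3
  CH2 → C:1 H:2
  CH2 → C:1 H:2
  CH2 → C:1 H:2
  CH2 → C:1 H:2
  CH2OCH3 → C:2 H:5 O:1
Element totals:
  C: 7
  H: 16
  O: 1

C7H16O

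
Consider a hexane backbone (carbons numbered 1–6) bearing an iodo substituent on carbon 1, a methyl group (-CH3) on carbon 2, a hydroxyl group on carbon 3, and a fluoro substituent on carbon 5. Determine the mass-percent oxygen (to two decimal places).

6.15%

Atom tally by fragment:
  ICH2 → C:1 H:2 I:1
  CH(CH3) → C:2 H:4
  CH(OH) → C:1 H:2 O:1
  CH2 → C:1 H:2
  CH(F) → C:1 H:1 F:1
  CH3 → C:1 H:3
Element totals:
  C: 7
  H: 14
  F: 1
  I: 1
  O: 1
Molecular formula: C7H14FIO.
Molar mass = 260.090 g/mol.
Mass from O: 1 × 15.999 = 15.999 g/mol.
%O = 15.999 / 260.090 × 100 = 6.15%.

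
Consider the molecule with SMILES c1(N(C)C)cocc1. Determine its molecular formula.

C6H9NO

Atom tally by fragment:
  furan ring core → C:4 H:4 O:1
  (− 1 ring H displaced by substituents)
  + N(CH3)2 → N:1 C:2 H:6
Element totals:
  C: 6
  H: 9
  N: 1
  O: 1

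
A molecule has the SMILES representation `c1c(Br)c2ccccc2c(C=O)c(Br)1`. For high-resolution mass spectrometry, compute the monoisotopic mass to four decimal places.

Atom tally by fragment:
  naphthalene ring system core → C:10 H:8
  (− 3 ring H displaced by substituents)
  + Br → Br:1
  + CHO → C:1 H:1 O:1
  + Br → Br:1
Element totals:
  C: 11
  H: 6
  Br: 2
  O: 1
Molecular formula: C11H6Br2O.
  M = 11(12.0) + 6(1.007825) + 2(78.918338) + 15.994915
    = 132.000000 + 6.046950 + 157.836676 + 15.994915 = 311.878541

311.8785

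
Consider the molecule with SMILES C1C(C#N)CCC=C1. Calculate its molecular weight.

107.16 g/mol

Atom tally by fragment:
  cyclohexene ring core → C:6 H:10
  (− 1 ring H displaced by substituents)
  + CN → C:1 N:1
Element totals:
  C: 7
  H: 9
  N: 1
Molecular formula: C7H9N.
  M = 7(12.011) + 9(1.008) + 14.007
    = 84.077 + 9.072 + 14.007 = 107.156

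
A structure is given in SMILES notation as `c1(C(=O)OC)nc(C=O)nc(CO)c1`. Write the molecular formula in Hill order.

C8H8N2O4

Atom tally by fragment:
  pyrimidine ring core → C:4 H:4 N:2
  (− 3 ring H displaced by substituents)
  + COOCH3 → C:2 H:3 O:2
  + CHO → C:1 H:1 O:1
  + CH2OH → C:1 H:3 O:1
Element totals:
  C: 8
  H: 8
  N: 2
  O: 4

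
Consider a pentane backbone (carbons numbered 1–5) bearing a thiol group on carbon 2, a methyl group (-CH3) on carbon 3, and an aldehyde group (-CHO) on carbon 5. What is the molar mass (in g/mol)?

Atom tally by fragment:
  CH3 → C:1 H:3
  CH(SH) → C:1 H:2 S:1
  CH(CH3) → C:2 H:4
  CH2 → C:1 H:2
  CH2CHO → C:2 H:3 O:1
Element totals:
  C: 7
  H: 14
  O: 1
  S: 1
Molecular formula: C7H14OS.
  M = 7(12.011) + 14(1.008) + 15.999 + 32.06
    = 84.077 + 14.112 + 15.999 + 32.060 = 146.248

146.25 g/mol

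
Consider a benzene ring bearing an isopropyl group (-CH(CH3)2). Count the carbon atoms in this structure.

Atom tally by fragment:
  benzene ring core → C:6 H:6
  (− 1 ring H displaced by substituents)
  + CH(CH3)2 → C:3 H:7
Element totals:
  C: 9
  H: 12

9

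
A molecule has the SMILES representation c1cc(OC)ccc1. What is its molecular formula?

C7H8O

Atom tally by fragment:
  benzene ring core → C:6 H:6
  (− 1 ring H displaced by substituents)
  + OCH3 → C:1 H:3 O:1
Element totals:
  C: 7
  H: 8
  O: 1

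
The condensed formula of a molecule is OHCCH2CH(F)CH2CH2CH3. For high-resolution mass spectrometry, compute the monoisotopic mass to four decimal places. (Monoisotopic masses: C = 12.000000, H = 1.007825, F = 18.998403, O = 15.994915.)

118.0794

Atom tally by fragment:
  OHCCH2 → C:2 H:3 O:1
  CH(F) → C:1 H:1 F:1
  CH2 → C:1 H:2
  CH2 → C:1 H:2
  CH3 → C:1 H:3
Element totals:
  C: 6
  H: 11
  F: 1
  O: 1
Molecular formula: C6H11FO.
  M = 6(12.0) + 11(1.007825) + 18.998403 + 15.994915
    = 72.000000 + 11.086075 + 18.998403 + 15.994915 = 118.079393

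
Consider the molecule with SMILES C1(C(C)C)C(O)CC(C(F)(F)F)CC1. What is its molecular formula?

Atom tally by fragment:
  cyclohexane ring core → C:6 H:12
  (− 3 ring H displaced by substituents)
  + CH(CH3)2 → C:3 H:7
  + OH → O:1 H:1
  + CF3 → C:1 F:3
Element totals:
  C: 10
  H: 17
  F: 3
  O: 1

C10H17F3O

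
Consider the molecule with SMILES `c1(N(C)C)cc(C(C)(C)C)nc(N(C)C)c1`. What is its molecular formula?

Atom tally by fragment:
  pyridine ring core → C:5 H:5 N:1
  (− 3 ring H displaced by substituents)
  + N(CH3)2 → N:1 C:2 H:6
  + C(CH3)3 → C:4 H:9
  + N(CH3)2 → N:1 C:2 H:6
Element totals:
  C: 13
  H: 23
  N: 3

C13H23N3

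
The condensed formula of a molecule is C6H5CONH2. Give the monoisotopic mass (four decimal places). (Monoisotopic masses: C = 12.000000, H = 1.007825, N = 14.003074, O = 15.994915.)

Atom tally by fragment:
  benzene ring core → C:6 H:6
  (− 1 ring H displaced by substituents)
  + CONH2 → C:1 H:2 O:1 N:1
Element totals:
  C: 7
  H: 7
  N: 1
  O: 1
Molecular formula: C7H7NO.
  M = 7(12.0) + 7(1.007825) + 14.003074 + 15.994915
    = 84.000000 + 7.054775 + 14.003074 + 15.994915 = 121.052764

121.0528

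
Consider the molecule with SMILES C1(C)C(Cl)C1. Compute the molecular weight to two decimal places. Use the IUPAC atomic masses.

Atom tally by fragment:
  cyclopropane ring core → C:3 H:6
  (− 2 ring H displaced by substituents)
  + CH3 → C:1 H:3
  + Cl → Cl:1
Element totals:
  C: 4
  H: 7
  Cl: 1
Molecular formula: C4H7Cl.
  M = 4(12.011) + 7(1.008) + 35.45
    = 48.044 + 7.056 + 35.450 = 90.550

90.55 g/mol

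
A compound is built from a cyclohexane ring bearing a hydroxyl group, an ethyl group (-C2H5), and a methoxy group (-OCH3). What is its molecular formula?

Atom tally by fragment:
  cyclohexane ring core → C:6 H:12
  (− 3 ring H displaced by substituents)
  + OH → O:1 H:1
  + C2H5 → C:2 H:5
  + OCH3 → C:1 H:3 O:1
Element totals:
  C: 9
  H: 18
  O: 2

C9H18O2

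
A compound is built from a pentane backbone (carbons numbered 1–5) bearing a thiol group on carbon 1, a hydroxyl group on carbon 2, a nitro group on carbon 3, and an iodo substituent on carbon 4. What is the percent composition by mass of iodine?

Atom tally by fragment:
  HSCH2 → C:1 H:3 S:1
  CH(OH) → C:1 H:2 O:1
  CH(NO2) → C:1 H:1 N:1 O:2
  CH(I) → C:1 H:1 I:1
  CH3 → C:1 H:3
Element totals:
  C: 5
  H: 10
  I: 1
  N: 1
  O: 3
  S: 1
Molecular formula: C5H10INO3S.
Molar mass = 291.103 g/mol.
Mass from I: 1 × 126.904 = 126.904 g/mol.
%I = 126.904 / 291.103 × 100 = 43.59%.

43.59%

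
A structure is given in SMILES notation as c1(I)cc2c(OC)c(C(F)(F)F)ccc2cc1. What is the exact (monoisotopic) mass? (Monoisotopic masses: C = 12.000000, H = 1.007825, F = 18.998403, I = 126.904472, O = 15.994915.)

351.9572

Atom tally by fragment:
  naphthalene ring system core → C:10 H:8
  (− 3 ring H displaced by substituents)
  + I → I:1
  + OCH3 → C:1 H:3 O:1
  + CF3 → C:1 F:3
Element totals:
  C: 12
  H: 8
  F: 3
  I: 1
  O: 1
Molecular formula: C12H8F3IO.
  M = 12(12.0) + 8(1.007825) + 3(18.998403) + 126.904472 + 15.994915
    = 144.000000 + 8.062600 + 56.995209 + 126.904472 + 15.994915 = 351.957196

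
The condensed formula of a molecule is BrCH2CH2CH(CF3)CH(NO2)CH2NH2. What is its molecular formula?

Atom tally by fragment:
  BrCH2 → C:1 H:2 Br:1
  CH2 → C:1 H:2
  CH(CF3) → C:2 H:1 F:3
  CH(NO2) → C:1 H:1 N:1 O:2
  CH2NH2 → C:1 H:4 N:1
Element totals:
  C: 6
  H: 10
  Br: 1
  F: 3
  N: 2
  O: 2

C6H10BrF3N2O2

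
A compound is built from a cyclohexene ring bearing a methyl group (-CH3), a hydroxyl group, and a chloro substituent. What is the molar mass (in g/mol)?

Atom tally by fragment:
  cyclohexene ring core → C:6 H:10
  (− 3 ring H displaced by substituents)
  + CH3 → C:1 H:3
  + OH → O:1 H:1
  + Cl → Cl:1
Element totals:
  C: 7
  H: 11
  Cl: 1
  O: 1
Molecular formula: C7H11ClO.
  M = 7(12.011) + 11(1.008) + 35.45 + 15.999
    = 84.077 + 11.088 + 35.450 + 15.999 = 146.614

146.61 g/mol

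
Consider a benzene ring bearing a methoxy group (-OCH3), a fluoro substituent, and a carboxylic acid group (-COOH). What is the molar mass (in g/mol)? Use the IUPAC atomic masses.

Atom tally by fragment:
  benzene ring core → C:6 H:6
  (− 3 ring H displaced by substituents)
  + OCH3 → C:1 H:3 O:1
  + F → F:1
  + COOH → C:1 H:1 O:2
Element totals:
  C: 8
  H: 7
  F: 1
  O: 3
Molecular formula: C8H7FO3.
  M = 8(12.011) + 7(1.008) + 18.998 + 3(15.999)
    = 96.088 + 7.056 + 18.998 + 47.997 = 170.139

170.14 g/mol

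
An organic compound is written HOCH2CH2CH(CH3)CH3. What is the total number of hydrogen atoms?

Atom tally by fragment:
  HOCH2 → C:1 H:3 O:1
  CH2 → C:1 H:2
  CH(CH3) → C:2 H:4
  CH3 → C:1 H:3
Element totals:
  C: 5
  H: 12
  O: 1

12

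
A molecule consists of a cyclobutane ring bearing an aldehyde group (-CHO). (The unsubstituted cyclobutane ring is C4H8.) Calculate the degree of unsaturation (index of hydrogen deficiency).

2

Atom tally by fragment:
  cyclobutane ring core → C:4 H:8
  (− 1 ring H displaced by substituents)
  + CHO → C:1 H:1 O:1
Element totals:
  C: 5
  H: 8
  O: 1
Molecular formula: C5H8O.
DoU = (2C + 2 + N − H − X) / 2 = (2·5 + 2 + 0 − 8 − 0) / 2 = 2.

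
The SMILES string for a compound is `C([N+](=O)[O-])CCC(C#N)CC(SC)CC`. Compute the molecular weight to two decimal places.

Atom tally by fragment:
  O2NCH2 → C:1 H:2 N:1 O:2
  CH2 → C:1 H:2
  CH2 → C:1 H:2
  CH(CN) → C:2 H:1 N:1
  CH2 → C:1 H:2
  CH(SCH3) → C:2 H:4 S:1
  CH2 → C:1 H:2
  CH3 → C:1 H:3
Element totals:
  C: 10
  H: 18
  N: 2
  O: 2
  S: 1
Molecular formula: C10H18N2O2S.
  M = 10(12.011) + 18(1.008) + 2(14.007) + 2(15.999) + 32.06
    = 120.110 + 18.144 + 28.014 + 31.998 + 32.060 = 230.326

230.33 g/mol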